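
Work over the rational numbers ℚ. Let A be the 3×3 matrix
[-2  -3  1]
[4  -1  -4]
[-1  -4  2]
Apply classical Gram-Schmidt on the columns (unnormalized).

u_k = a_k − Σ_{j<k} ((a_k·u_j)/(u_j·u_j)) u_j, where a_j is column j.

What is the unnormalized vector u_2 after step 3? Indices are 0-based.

Step 1: u_0 = a_0 = (-2, 4, -1).
Step 2: u_1 = a_1 − (2/7)·u_0 = (-17/7, -15/7, -26/7).
Step 3: u_2 = a_2 − (-20/21)·u_0 − (-9/170)·u_1 = (-31/30, -31/102, 217/255).

u_2 = (-31/30, -31/102, 217/255)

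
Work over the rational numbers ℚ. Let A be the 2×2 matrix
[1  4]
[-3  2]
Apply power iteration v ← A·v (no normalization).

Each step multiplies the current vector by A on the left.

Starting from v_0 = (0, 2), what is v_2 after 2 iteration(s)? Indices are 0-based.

v_2 = (24, -16)

v_0 = (0, 2).
v_1 = A·v_0 = (8, 4).
v_2 = A·v_1 = (24, -16).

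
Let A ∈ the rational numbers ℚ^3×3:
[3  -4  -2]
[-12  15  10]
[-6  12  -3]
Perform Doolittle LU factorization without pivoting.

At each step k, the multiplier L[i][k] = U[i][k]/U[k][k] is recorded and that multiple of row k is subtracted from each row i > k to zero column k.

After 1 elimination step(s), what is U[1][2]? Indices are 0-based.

[col 0] pivot 3
  R1 -= -4*R0 → (0, -1, 2)  (L[1][0] := -4)
  R2 -= -2*R0 → (0, 4, -7)  (L[2][0] := -2)

U[1][2] = 2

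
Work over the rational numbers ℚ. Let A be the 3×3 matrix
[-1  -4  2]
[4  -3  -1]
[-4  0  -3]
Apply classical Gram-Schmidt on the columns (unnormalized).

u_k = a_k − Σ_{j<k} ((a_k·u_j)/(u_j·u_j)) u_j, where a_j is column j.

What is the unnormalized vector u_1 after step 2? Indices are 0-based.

u_1 = (-140/33, -67/33, -32/33)

Step 1: u_0 = a_0 = (-1, 4, -4).
Step 2: u_1 = a_1 − (-8/33)·u_0 = (-140/33, -67/33, -32/33).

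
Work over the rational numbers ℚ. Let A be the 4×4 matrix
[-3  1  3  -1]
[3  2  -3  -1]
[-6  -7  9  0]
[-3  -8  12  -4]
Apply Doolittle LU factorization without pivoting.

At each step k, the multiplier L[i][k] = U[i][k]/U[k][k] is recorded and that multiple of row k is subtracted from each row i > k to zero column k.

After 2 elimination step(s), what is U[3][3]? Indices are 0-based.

[col 0] pivot -3
  R1 -= -1*R0 → (0, 3, 0, -2)  (L[1][0] := -1)
  R2 -= 2*R0 → (0, -9, 3, 2)  (L[2][0] := 2)
  R3 -= 1*R0 → (0, -9, 9, -3)  (L[3][0] := 1)
[col 1] pivot 3
  R2 -= -3*R1 → (0, 0, 3, -4)  (L[2][1] := -3)
  R3 -= -3*R1 → (0, 0, 9, -9)  (L[3][1] := -3)

U[3][3] = -9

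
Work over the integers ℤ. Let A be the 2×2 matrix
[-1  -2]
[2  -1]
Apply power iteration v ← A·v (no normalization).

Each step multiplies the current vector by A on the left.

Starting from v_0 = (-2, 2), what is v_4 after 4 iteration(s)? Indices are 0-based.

v_0 = (-2, 2).
v_1 = A·v_0 = (-2, -6).
v_2 = A·v_1 = (14, 2).
v_3 = A·v_2 = (-18, 26).
v_4 = A·v_3 = (-34, -62).

v_4 = (-34, -62)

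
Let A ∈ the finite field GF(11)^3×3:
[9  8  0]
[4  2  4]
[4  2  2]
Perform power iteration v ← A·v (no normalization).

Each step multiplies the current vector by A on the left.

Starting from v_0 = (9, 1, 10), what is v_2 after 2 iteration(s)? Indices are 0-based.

v_0 = (9, 1, 10).
v_1 = A·v_0 = (1, 1, 3).
v_2 = A·v_1 = (6, 7, 1).

v_2 = (6, 7, 1)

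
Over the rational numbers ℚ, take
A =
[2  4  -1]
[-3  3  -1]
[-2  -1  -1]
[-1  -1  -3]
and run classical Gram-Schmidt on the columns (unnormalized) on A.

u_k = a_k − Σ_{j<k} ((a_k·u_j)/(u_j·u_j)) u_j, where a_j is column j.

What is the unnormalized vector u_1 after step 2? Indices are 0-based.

u_1 = (34/9, 10/3, -7/9, -8/9)

Step 1: u_0 = a_0 = (2, -3, -2, -1).
Step 2: u_1 = a_1 − (1/9)·u_0 = (34/9, 10/3, -7/9, -8/9).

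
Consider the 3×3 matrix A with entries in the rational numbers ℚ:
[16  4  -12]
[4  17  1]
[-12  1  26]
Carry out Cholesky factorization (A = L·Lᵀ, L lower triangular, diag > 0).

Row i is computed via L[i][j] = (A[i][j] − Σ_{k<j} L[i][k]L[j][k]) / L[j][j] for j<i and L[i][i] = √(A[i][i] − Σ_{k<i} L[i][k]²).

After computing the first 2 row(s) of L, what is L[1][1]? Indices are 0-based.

L[1][1] = 4

Step 1: L[0][0] = √(16) = 4.
  L[1][0] = (4) / L[0][0] = 1.
Step 2: L[1][1] = √(16) = 4.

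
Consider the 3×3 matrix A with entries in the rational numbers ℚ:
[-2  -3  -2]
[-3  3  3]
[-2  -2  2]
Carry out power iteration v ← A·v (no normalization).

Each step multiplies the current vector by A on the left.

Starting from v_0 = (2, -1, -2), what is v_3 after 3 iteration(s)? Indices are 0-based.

v_3 = (90, -333, 66)

v_0 = (2, -1, -2).
v_1 = A·v_0 = (3, -15, -6).
v_2 = A·v_1 = (51, -72, 12).
v_3 = A·v_2 = (90, -333, 66).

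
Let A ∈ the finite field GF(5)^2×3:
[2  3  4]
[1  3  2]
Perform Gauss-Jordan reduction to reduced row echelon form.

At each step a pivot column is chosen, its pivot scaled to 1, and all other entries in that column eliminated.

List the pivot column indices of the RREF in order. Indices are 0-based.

pivot(0,0)=2: scale R0 → (1, 4, 2)
  clear (1,0): R1 −= (1)R0 → (0, 4, 0)
pivot(1,1)=4: scale R1 → (0, 1, 0)
  clear (0,1): R0 −= (4)R1 → (1, 0, 2)

pivot columns: 0, 1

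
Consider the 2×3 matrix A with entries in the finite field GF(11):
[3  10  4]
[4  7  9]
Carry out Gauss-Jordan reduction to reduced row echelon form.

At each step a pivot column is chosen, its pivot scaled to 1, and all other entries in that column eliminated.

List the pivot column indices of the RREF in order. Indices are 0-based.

pivot(0,0)=3: scale R0 → (1, 7, 5)
  clear (1,0): R1 −= (4)R0 → (0, 1, 0)
pivot(1,1)=1: scale R1 → (0, 1, 0)
  clear (0,1): R0 −= (7)R1 → (1, 0, 5)

pivot columns: 0, 1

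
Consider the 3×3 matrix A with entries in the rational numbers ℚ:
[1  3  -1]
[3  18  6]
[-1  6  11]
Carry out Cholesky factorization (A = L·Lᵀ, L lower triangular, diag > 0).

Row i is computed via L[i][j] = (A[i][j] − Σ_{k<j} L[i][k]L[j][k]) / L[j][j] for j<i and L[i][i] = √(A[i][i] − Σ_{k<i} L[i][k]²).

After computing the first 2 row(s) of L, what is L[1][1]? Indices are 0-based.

Step 1: L[0][0] = √(1) = 1.
  L[1][0] = (3) / L[0][0] = 3.
Step 2: L[1][1] = √(9) = 3.

L[1][1] = 3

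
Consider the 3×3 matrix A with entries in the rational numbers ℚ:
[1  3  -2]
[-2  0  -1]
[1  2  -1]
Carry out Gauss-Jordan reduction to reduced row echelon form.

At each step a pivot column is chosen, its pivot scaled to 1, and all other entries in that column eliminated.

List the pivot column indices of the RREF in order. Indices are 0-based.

pivot columns: 0, 1, 2

[1] R0 /= 1  ⇒  (1, 3, -2)
     R1 -= -2·R0  ⇒  (0, 6, -5)
     R2 -= 1·R0  ⇒  (0, -1, 1)
[2] R1 /= 6  ⇒  (0, 1, -5/6)
     R0 -= 3·R1  ⇒  (1, 0, 1/2)
     R2 -= -1·R1  ⇒  (0, 0, 1/6)
[3] R2 /= 1/6  ⇒  (0, 0, 1)
     R0 -= 1/2·R2  ⇒  (1, 0, 0)
     R1 -= -5/6·R2  ⇒  (0, 1, 0)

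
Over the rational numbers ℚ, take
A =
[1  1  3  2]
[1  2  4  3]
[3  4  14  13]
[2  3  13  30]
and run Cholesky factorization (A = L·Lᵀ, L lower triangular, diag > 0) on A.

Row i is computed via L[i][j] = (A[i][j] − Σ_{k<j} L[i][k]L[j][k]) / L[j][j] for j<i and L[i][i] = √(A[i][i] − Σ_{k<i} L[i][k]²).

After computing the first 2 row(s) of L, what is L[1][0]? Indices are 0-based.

L[1][0] = 1

Step 1: L[0][0] = √(1) = 1.
  L[1][0] = (1) / L[0][0] = 1.
Step 2: L[1][1] = √(1) = 1.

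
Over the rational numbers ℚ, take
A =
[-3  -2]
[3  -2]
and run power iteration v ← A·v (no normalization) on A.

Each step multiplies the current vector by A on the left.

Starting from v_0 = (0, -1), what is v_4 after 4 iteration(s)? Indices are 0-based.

v_4 = (-10, 146)

v_0 = (0, -1).
v_1 = A·v_0 = (2, 2).
v_2 = A·v_1 = (-10, 2).
v_3 = A·v_2 = (26, -34).
v_4 = A·v_3 = (-10, 146).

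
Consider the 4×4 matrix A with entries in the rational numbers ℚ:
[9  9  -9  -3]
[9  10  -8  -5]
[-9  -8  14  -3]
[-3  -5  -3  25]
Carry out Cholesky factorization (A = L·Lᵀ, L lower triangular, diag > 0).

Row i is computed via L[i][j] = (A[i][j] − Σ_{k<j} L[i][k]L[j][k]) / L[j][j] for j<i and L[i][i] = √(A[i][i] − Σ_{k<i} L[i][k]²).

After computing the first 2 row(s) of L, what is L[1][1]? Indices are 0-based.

Step 1: L[0][0] = √(9) = 3.
  L[1][0] = (9) / L[0][0] = 3.
Step 2: L[1][1] = √(1) = 1.

L[1][1] = 1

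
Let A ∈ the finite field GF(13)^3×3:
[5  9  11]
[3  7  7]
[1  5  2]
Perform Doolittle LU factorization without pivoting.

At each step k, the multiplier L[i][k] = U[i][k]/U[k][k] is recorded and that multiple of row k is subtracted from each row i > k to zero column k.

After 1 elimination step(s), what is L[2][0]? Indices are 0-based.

[col 0] pivot 5
  R1 -= 11*R0 → (0, 12, 3)  (L[1][0] := 11)
  R2 -= 8*R0 → (0, 11, 5)  (L[2][0] := 8)

L[2][0] = 8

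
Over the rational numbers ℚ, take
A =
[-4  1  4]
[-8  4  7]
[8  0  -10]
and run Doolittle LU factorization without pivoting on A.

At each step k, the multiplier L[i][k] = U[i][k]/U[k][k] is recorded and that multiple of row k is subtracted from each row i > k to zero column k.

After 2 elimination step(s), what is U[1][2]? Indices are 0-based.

[col 0] pivot -4
  R1 -= 2*R0 → (0, 2, -1)  (L[1][0] := 2)
  R2 -= -2*R0 → (0, 2, -2)  (L[2][0] := -2)
[col 1] pivot 2
  R2 -= 1*R1 → (0, 0, -1)  (L[2][1] := 1)

U[1][2] = -1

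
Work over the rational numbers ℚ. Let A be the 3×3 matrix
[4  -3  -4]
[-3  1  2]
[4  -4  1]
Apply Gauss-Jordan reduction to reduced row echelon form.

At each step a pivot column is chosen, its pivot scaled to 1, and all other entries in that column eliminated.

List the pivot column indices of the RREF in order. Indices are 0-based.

step 1: normalize row 0 (÷4) = (1, -3/4, -1)
  row 1: subtract -3×row0 = (0, -5/4, -1)
  row 2: subtract 4×row0 = (0, -1, 5)
step 2: normalize row 1 (÷-5/4) = (0, 1, 4/5)
  row 0: subtract -3/4×row1 = (1, 0, -2/5)
  row 2: subtract -1×row1 = (0, 0, 29/5)
step 3: normalize row 2 (÷29/5) = (0, 0, 1)
  row 0: subtract -2/5×row2 = (1, 0, 0)
  row 1: subtract 4/5×row2 = (0, 1, 0)

pivot columns: 0, 1, 2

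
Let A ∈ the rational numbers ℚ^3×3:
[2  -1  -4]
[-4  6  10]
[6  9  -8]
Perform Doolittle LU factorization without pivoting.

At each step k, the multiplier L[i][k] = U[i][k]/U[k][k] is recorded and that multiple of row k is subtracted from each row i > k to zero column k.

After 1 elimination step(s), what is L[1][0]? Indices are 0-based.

L[1][0] = -2

Step 1: pivot at (0,0) is 2.
  row1 ← row1 − (-2)·row0  ⇒  L[1][0]=-2, U row1=(0, 4, 2)
  row2 ← row2 − (3)·row0  ⇒  L[2][0]=3, U row2=(0, 12, 4)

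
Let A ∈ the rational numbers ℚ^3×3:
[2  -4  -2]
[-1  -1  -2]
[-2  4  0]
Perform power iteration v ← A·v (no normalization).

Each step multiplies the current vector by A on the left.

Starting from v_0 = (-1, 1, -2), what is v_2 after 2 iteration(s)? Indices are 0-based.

v_0 = (-1, 1, -2).
v_1 = A·v_0 = (-2, 4, 6).
v_2 = A·v_1 = (-32, -14, 20).

v_2 = (-32, -14, 20)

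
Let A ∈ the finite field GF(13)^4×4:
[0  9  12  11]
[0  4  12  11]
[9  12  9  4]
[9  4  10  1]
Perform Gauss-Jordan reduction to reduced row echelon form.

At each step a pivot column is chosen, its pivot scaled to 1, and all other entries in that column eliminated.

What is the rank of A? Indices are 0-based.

rank = 4

pivot(0,0): swap R0↔R2
pivot(0,0)=9: scale R0 → (1, 10, 1, 12)
  clear (3,0): R3 −= (9)R0 → (0, 5, 1, 10)
pivot(1,1)=4: scale R1 → (0, 1, 3, 6)
  clear (0,1): R0 −= (10)R1 → (1, 0, 10, 4)
  clear (2,1): R2 −= (9)R1 → (0, 0, 11, 9)
  clear (3,1): R3 −= (5)R1 → (0, 0, 12, 6)
pivot(2,2)=11: scale R2 → (0, 0, 1, 2)
  clear (0,2): R0 −= (10)R2 → (1, 0, 0, 10)
  clear (1,2): R1 −= (3)R2 → (0, 1, 0, 0)
  clear (3,2): R3 −= (12)R2 → (0, 0, 0, 8)
pivot(3,3)=8: scale R3 → (0, 0, 0, 1)
  clear (0,3): R0 −= (10)R3 → (1, 0, 0, 0)
  clear (2,3): R2 −= (2)R3 → (0, 0, 1, 0)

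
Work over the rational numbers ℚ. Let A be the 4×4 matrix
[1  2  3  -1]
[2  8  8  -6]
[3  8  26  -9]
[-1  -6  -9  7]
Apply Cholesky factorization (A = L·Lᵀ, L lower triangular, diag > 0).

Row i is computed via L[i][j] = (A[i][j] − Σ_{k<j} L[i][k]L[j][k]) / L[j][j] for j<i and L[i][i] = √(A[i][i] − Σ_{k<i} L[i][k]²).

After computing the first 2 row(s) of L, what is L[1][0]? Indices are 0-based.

L[1][0] = 2

Step 1: L[0][0] = √(1) = 1.
  L[1][0] = (2) / L[0][0] = 2.
Step 2: L[1][1] = √(4) = 2.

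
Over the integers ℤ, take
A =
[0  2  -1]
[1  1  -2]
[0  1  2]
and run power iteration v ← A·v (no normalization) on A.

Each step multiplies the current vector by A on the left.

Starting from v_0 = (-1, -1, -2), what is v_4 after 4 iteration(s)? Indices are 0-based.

v_4 = (78, 77, 29)

v_0 = (-1, -1, -2).
v_1 = A·v_0 = (0, 2, -5).
v_2 = A·v_1 = (9, 12, -8).
v_3 = A·v_2 = (32, 37, -4).
v_4 = A·v_3 = (78, 77, 29).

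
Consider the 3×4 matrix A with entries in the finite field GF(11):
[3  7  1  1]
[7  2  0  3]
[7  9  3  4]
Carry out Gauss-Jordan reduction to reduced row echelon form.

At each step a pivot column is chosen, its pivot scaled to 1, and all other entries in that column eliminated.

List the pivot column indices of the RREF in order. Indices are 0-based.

step 1: normalize row 0 (÷3) = (1, 6, 4, 4)
  row 1: subtract 7×row0 = (0, 4, 5, 8)
  row 2: subtract 7×row0 = (0, 0, 8, 9)
step 2: normalize row 1 (÷4) = (0, 1, 4, 2)
  row 0: subtract 6×row1 = (1, 0, 2, 3)
step 3: normalize row 2 (÷8) = (0, 0, 1, 8)
  row 0: subtract 2×row2 = (1, 0, 0, 9)
  row 1: subtract 4×row2 = (0, 1, 0, 3)

pivot columns: 0, 1, 2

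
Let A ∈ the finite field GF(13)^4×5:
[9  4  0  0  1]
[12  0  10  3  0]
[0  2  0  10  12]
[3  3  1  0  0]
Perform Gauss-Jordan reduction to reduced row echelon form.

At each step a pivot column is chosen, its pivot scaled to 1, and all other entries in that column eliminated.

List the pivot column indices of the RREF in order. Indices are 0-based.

pivot(0,0)=9: scale R0 → (1, 12, 0, 0, 3)
  clear (1,0): R1 −= (12)R0 → (0, 12, 10, 3, 3)
  clear (3,0): R3 −= (3)R0 → (0, 6, 1, 0, 4)
pivot(1,1)=12: scale R1 → (0, 1, 3, 10, 10)
  clear (0,1): R0 −= (12)R1 → (1, 0, 3, 10, 0)
  clear (2,1): R2 −= (2)R1 → (0, 0, 7, 3, 5)
  clear (3,1): R3 −= (6)R1 → (0, 0, 9, 5, 9)
pivot(2,2)=7: scale R2 → (0, 0, 1, 6, 10)
  clear (0,2): R0 −= (3)R2 → (1, 0, 0, 5, 9)
  clear (1,2): R1 −= (3)R2 → (0, 1, 0, 5, 6)
  clear (3,2): R3 −= (9)R2 → (0, 0, 0, 3, 10)
pivot(3,3)=3: scale R3 → (0, 0, 0, 1, 12)
  clear (0,3): R0 −= (5)R3 → (1, 0, 0, 0, 1)
  clear (1,3): R1 −= (5)R3 → (0, 1, 0, 0, 11)
  clear (2,3): R2 −= (6)R3 → (0, 0, 1, 0, 3)

pivot columns: 0, 1, 2, 3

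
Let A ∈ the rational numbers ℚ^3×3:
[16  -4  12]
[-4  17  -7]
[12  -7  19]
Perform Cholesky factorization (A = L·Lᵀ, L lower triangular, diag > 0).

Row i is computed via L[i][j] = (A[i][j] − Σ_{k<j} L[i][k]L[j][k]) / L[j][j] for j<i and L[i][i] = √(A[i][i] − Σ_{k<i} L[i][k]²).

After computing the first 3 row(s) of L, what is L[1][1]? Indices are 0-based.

Step 1: L[0][0] = √(16) = 4.
  L[1][0] = (-4) / L[0][0] = -1.
Step 2: L[1][1] = √(16) = 4.
  L[2][0] = (12) / L[0][0] = 3.
  L[2][1] = (-4) / L[1][1] = -1.
Step 3: L[2][2] = √(9) = 3.

L[1][1] = 4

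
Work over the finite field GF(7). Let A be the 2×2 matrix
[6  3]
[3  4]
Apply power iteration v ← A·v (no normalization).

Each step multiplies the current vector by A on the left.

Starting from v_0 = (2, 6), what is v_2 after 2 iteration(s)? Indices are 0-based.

v_0 = (2, 6).
v_1 = A·v_0 = (2, 2).
v_2 = A·v_1 = (4, 0).

v_2 = (4, 0)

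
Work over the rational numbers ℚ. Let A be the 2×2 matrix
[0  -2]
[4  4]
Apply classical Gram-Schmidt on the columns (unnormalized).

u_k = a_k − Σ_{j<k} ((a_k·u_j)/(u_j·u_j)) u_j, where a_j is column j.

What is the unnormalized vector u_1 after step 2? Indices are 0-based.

Step 1: u_0 = a_0 = (0, 4).
Step 2: u_1 = a_1 − (1)·u_0 = (-2, 0).

u_1 = (-2, 0)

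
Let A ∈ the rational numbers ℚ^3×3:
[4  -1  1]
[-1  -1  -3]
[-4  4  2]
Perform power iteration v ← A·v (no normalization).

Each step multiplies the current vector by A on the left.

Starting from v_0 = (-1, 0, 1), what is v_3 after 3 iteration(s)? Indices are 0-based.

v_3 = (13, -31, -4)

v_0 = (-1, 0, 1).
v_1 = A·v_0 = (-3, -2, 6).
v_2 = A·v_1 = (-4, -13, 16).
v_3 = A·v_2 = (13, -31, -4).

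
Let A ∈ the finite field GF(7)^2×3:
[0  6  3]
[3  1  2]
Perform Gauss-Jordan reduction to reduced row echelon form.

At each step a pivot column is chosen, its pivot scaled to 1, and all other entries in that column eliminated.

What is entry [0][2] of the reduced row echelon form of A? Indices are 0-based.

[1] R0 <-> R1
[1] R0 /= 3  ⇒  (1, 5, 3)
[2] R1 /= 6  ⇒  (0, 1, 4)
     R0 -= 5·R1  ⇒  (1, 0, 4)

M[0][2] = 4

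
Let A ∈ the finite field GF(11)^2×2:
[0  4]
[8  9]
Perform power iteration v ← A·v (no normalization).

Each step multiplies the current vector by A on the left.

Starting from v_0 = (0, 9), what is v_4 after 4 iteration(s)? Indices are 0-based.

v_0 = (0, 9).
v_1 = A·v_0 = (3, 4).
v_2 = A·v_1 = (5, 5).
v_3 = A·v_2 = (9, 8).
v_4 = A·v_3 = (10, 1).

v_4 = (10, 1)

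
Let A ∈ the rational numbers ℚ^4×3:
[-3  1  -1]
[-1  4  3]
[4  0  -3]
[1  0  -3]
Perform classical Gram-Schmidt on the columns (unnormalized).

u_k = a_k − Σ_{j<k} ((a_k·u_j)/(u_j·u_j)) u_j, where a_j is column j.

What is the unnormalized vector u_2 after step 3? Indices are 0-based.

Step 1: u_0 = a_0 = (-3, -1, 4, 1).
Step 2: u_1 = a_1 − (-7/27)·u_0 = (2/9, 101/27, 28/27, 7/27).
Step 3: u_2 = a_2 − (-5/9)·u_0 − (96/205)·u_1 = (-568/205, 142/205, -259/205, -526/205).

u_2 = (-568/205, 142/205, -259/205, -526/205)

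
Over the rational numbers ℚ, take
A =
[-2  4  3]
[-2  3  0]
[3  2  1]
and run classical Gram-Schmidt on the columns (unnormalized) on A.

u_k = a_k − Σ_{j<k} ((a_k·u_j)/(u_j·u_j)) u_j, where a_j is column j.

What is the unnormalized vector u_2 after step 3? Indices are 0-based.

Step 1: u_0 = a_0 = (-2, -2, 3).
Step 2: u_1 = a_1 − (-8/17)·u_0 = (52/17, 35/17, 58/17).
Step 3: u_2 = a_2 − (-3/17)·u_0 − (214/429)·u_1 = (37/33, -592/429, -74/429).

u_2 = (37/33, -592/429, -74/429)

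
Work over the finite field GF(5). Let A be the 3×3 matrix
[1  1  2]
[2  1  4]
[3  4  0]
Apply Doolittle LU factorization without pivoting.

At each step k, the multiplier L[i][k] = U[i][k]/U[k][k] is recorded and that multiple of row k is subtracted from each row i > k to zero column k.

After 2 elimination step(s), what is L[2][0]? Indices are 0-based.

k=0: U[0][0]=1
  eliminate (1,0): mult=2, new row 1: (0, 4, 0); set L[1][0]=2
  eliminate (2,0): mult=3, new row 2: (0, 1, 4); set L[2][0]=3
k=1: U[1][1]=4
  eliminate (2,1): mult=4, new row 2: (0, 0, 4); set L[2][1]=4

L[2][0] = 3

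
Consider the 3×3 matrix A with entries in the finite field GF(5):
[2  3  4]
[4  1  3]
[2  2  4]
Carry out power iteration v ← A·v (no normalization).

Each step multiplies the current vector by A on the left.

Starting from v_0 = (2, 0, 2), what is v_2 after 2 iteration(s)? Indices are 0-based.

v_2 = (4, 3, 0)

v_0 = (2, 0, 2).
v_1 = A·v_0 = (2, 4, 2).
v_2 = A·v_1 = (4, 3, 0).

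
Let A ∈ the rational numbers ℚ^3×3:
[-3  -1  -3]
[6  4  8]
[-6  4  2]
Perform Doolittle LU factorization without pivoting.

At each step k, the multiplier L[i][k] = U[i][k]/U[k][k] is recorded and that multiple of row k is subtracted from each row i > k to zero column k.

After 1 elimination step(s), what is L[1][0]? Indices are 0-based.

[col 0] pivot -3
  R1 -= -2*R0 → (0, 2, 2)  (L[1][0] := -2)
  R2 -= 2*R0 → (0, 6, 8)  (L[2][0] := 2)

L[1][0] = -2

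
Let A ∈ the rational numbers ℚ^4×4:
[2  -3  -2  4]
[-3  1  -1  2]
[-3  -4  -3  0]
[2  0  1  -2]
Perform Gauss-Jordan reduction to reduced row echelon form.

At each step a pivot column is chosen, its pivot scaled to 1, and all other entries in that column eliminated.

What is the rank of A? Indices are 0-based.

step 1: normalize row 0 (÷2) = (1, -3/2, -1, 2)
  row 1: subtract -3×row0 = (0, -7/2, -4, 8)
  row 2: subtract -3×row0 = (0, -17/2, -6, 6)
  row 3: subtract 2×row0 = (0, 3, 3, -6)
step 2: normalize row 1 (÷-7/2) = (0, 1, 8/7, -16/7)
  row 0: subtract -3/2×row1 = (1, 0, 5/7, -10/7)
  row 2: subtract -17/2×row1 = (0, 0, 26/7, -94/7)
  row 3: subtract 3×row1 = (0, 0, -3/7, 6/7)
step 3: normalize row 2 (÷26/7) = (0, 0, 1, -47/13)
  row 0: subtract 5/7×row2 = (1, 0, 0, 15/13)
  row 1: subtract 8/7×row2 = (0, 1, 0, 24/13)
  row 3: subtract -3/7×row2 = (0, 0, 0, -9/13)
step 4: normalize row 3 (÷-9/13) = (0, 0, 0, 1)
  row 0: subtract 15/13×row3 = (1, 0, 0, 0)
  row 1: subtract 24/13×row3 = (0, 1, 0, 0)
  row 2: subtract -47/13×row3 = (0, 0, 1, 0)

rank = 4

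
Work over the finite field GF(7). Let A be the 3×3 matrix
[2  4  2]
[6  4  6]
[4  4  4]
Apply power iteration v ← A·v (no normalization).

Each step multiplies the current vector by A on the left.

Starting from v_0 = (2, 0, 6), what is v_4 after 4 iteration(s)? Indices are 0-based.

v_0 = (2, 0, 6).
v_1 = A·v_0 = (2, 6, 4).
v_2 = A·v_1 = (1, 4, 6).
v_3 = A·v_2 = (2, 2, 2).
v_4 = A·v_3 = (2, 4, 3).

v_4 = (2, 4, 3)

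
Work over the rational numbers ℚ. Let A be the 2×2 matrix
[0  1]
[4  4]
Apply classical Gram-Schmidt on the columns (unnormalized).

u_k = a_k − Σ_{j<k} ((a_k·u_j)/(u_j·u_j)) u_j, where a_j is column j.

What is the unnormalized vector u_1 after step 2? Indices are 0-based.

Step 1: u_0 = a_0 = (0, 4).
Step 2: u_1 = a_1 − (1)·u_0 = (1, 0).

u_1 = (1, 0)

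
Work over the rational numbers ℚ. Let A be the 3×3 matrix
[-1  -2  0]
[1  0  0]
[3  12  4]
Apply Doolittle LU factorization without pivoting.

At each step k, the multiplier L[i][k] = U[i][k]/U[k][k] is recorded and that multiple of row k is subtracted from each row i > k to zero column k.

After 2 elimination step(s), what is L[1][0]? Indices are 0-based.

k=0: U[0][0]=-1
  eliminate (1,0): mult=-1, new row 1: (0, -2, 0); set L[1][0]=-1
  eliminate (2,0): mult=-3, new row 2: (0, 6, 4); set L[2][0]=-3
k=1: U[1][1]=-2
  eliminate (2,1): mult=-3, new row 2: (0, 0, 4); set L[2][1]=-3

L[1][0] = -1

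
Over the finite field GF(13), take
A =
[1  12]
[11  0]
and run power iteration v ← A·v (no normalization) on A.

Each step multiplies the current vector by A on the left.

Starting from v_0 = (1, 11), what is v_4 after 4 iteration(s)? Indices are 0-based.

v_0 = (1, 11).
v_1 = A·v_0 = (3, 11).
v_2 = A·v_1 = (5, 7).
v_3 = A·v_2 = (11, 3).
v_4 = A·v_3 = (8, 4).

v_4 = (8, 4)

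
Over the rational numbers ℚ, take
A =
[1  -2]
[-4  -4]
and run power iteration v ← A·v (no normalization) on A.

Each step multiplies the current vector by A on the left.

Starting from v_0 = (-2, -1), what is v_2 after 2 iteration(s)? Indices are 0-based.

v_0 = (-2, -1).
v_1 = A·v_0 = (0, 12).
v_2 = A·v_1 = (-24, -48).

v_2 = (-24, -48)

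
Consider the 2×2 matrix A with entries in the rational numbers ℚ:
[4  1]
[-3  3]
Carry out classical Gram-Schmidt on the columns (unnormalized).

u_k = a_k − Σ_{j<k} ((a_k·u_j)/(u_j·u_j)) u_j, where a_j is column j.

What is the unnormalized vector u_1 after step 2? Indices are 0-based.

u_1 = (9/5, 12/5)

Step 1: u_0 = a_0 = (4, -3).
Step 2: u_1 = a_1 − (-1/5)·u_0 = (9/5, 12/5).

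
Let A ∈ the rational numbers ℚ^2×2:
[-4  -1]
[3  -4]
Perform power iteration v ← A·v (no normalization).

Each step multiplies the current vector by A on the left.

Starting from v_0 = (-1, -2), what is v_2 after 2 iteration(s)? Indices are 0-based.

v_2 = (-29, -2)

v_0 = (-1, -2).
v_1 = A·v_0 = (6, 5).
v_2 = A·v_1 = (-29, -2).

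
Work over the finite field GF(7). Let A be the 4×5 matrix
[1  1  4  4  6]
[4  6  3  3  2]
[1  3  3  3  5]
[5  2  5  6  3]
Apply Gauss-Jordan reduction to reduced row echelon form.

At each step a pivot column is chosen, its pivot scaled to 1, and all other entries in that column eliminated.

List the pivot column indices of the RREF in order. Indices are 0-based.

[1] R0 /= 1  ⇒  (1, 1, 4, 4, 6)
     R1 -= 4·R0  ⇒  (0, 2, 1, 1, 6)
     R2 -= 1·R0  ⇒  (0, 2, 6, 6, 6)
     R3 -= 5·R0  ⇒  (0, 4, 6, 0, 1)
[2] R1 /= 2  ⇒  (0, 1, 4, 4, 3)
     R0 -= 1·R1  ⇒  (1, 0, 0, 0, 3)
     R2 -= 2·R1  ⇒  (0, 0, 5, 5, 0)
     R3 -= 4·R1  ⇒  (0, 0, 4, 5, 3)
[3] R2 /= 5  ⇒  (0, 0, 1, 1, 0)
     R1 -= 4·R2  ⇒  (0, 1, 0, 0, 3)
     R3 -= 4·R2  ⇒  (0, 0, 0, 1, 3)
[4] R3 /= 1  ⇒  (0, 0, 0, 1, 3)
     R2 -= 1·R3  ⇒  (0, 0, 1, 0, 4)

pivot columns: 0, 1, 2, 3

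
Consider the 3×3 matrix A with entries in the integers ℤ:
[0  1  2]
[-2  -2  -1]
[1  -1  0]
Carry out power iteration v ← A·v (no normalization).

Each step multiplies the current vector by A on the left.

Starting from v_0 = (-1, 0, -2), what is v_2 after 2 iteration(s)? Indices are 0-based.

v_0 = (-1, 0, -2).
v_1 = A·v_0 = (-4, 4, -1).
v_2 = A·v_1 = (2, 1, -8).

v_2 = (2, 1, -8)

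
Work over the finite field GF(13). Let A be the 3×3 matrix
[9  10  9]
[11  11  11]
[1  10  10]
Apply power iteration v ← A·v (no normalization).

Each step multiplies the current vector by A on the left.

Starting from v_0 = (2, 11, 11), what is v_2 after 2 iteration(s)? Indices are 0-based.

v_0 = (2, 11, 11).
v_1 = A·v_0 = (6, 4, 1).
v_2 = A·v_1 = (12, 4, 4).

v_2 = (12, 4, 4)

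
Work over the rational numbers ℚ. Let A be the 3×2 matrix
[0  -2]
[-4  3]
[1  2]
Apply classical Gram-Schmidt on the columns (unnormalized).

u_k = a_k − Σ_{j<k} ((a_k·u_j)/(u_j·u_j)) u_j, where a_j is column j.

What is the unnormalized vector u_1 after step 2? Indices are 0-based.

u_1 = (-2, 11/17, 44/17)

Step 1: u_0 = a_0 = (0, -4, 1).
Step 2: u_1 = a_1 − (-10/17)·u_0 = (-2, 11/17, 44/17).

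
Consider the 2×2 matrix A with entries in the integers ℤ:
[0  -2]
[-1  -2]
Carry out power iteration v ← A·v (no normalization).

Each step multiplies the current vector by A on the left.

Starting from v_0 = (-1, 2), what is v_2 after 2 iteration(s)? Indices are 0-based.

v_0 = (-1, 2).
v_1 = A·v_0 = (-4, -3).
v_2 = A·v_1 = (6, 10).

v_2 = (6, 10)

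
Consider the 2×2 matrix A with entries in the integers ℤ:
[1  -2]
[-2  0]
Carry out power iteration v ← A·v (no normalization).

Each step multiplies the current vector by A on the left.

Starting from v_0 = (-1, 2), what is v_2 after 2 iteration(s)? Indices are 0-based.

v_2 = (-9, 10)

v_0 = (-1, 2).
v_1 = A·v_0 = (-5, 2).
v_2 = A·v_1 = (-9, 10).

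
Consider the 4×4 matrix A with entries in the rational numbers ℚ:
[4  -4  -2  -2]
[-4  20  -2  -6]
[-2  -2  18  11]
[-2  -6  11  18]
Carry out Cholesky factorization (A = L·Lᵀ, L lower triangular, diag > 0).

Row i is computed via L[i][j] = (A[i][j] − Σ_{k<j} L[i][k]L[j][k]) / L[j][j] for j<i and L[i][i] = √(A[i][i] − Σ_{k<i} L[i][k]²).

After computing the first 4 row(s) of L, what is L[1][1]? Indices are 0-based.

L[1][1] = 4

Step 1: L[0][0] = √(4) = 2.
  L[1][0] = (-4) / L[0][0] = -2.
Step 2: L[1][1] = √(16) = 4.
  L[2][0] = (-2) / L[0][0] = -1.
  L[2][1] = (-4) / L[1][1] = -1.
Step 3: L[2][2] = √(16) = 4.
  L[3][0] = (-2) / L[0][0] = -1.
  L[3][1] = (-8) / L[1][1] = -2.
  L[3][2] = (8) / L[2][2] = 2.
Step 4: L[3][3] = √(9) = 3.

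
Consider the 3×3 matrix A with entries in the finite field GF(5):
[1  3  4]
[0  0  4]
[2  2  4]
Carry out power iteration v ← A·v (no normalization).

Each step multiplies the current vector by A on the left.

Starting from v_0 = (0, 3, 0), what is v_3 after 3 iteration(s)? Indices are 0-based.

v_3 = (3, 3, 2)

v_0 = (0, 3, 0).
v_1 = A·v_0 = (4, 0, 1).
v_2 = A·v_1 = (3, 4, 2).
v_3 = A·v_2 = (3, 3, 2).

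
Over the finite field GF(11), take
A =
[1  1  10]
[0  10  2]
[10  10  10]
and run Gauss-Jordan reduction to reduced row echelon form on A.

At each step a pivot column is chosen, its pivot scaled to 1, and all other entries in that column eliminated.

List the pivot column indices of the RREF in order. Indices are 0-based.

pivot columns: 0, 1, 2

step 1: normalize row 0 (÷1) = (1, 1, 10)
  row 2: subtract 10×row0 = (0, 0, 9)
step 2: normalize row 1 (÷10) = (0, 1, 9)
  row 0: subtract 1×row1 = (1, 0, 1)
step 3: normalize row 2 (÷9) = (0, 0, 1)
  row 0: subtract 1×row2 = (1, 0, 0)
  row 1: subtract 9×row2 = (0, 1, 0)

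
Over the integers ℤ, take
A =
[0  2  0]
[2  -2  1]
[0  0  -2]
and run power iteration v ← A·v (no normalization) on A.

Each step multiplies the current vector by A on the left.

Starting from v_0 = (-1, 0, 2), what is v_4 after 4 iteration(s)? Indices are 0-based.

v_0 = (-1, 0, 2).
v_1 = A·v_0 = (0, 0, -4).
v_2 = A·v_1 = (0, -4, 8).
v_3 = A·v_2 = (-8, 16, -16).
v_4 = A·v_3 = (32, -64, 32).

v_4 = (32, -64, 32)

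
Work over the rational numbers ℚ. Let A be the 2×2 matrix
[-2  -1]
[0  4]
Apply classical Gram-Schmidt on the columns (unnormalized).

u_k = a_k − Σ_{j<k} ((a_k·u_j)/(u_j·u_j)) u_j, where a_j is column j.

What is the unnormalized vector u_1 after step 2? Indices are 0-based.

Step 1: u_0 = a_0 = (-2, 0).
Step 2: u_1 = a_1 − (1/2)·u_0 = (0, 4).

u_1 = (0, 4)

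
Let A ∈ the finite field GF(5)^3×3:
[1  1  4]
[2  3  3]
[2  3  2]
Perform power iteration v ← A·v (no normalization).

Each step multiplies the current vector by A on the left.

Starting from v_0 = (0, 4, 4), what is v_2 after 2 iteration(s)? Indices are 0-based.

v_2 = (4, 2, 2)

v_0 = (0, 4, 4).
v_1 = A·v_0 = (0, 4, 0).
v_2 = A·v_1 = (4, 2, 2).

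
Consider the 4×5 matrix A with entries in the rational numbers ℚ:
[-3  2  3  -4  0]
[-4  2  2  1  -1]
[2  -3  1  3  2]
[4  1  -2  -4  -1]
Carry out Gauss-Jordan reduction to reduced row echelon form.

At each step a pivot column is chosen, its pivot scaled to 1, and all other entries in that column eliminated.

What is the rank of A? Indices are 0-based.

rank = 4

pivot(0,0)=-3: scale R0 → (1, -2/3, -1, 4/3, 0)
  clear (1,0): R1 −= (-4)R0 → (0, -2/3, -2, 19/3, -1)
  clear (2,0): R2 −= (2)R0 → (0, -5/3, 3, 1/3, 2)
  clear (3,0): R3 −= (4)R0 → (0, 11/3, 2, -28/3, -1)
pivot(1,1)=-2/3: scale R1 → (0, 1, 3, -19/2, 3/2)
  clear (0,1): R0 −= (-2/3)R1 → (1, 0, 1, -5, 1)
  clear (2,1): R2 −= (-5/3)R1 → (0, 0, 8, -31/2, 9/2)
  clear (3,1): R3 −= (11/3)R1 → (0, 0, -9, 51/2, -13/2)
pivot(2,2)=8: scale R2 → (0, 0, 1, -31/16, 9/16)
  clear (0,2): R0 −= (1)R2 → (1, 0, 0, -49/16, 7/16)
  clear (1,2): R1 −= (3)R2 → (0, 1, 0, -59/16, -3/16)
  clear (3,2): R3 −= (-9)R2 → (0, 0, 0, 129/16, -23/16)
pivot(3,3)=129/16: scale R3 → (0, 0, 0, 1, -23/129)
  clear (0,3): R0 −= (-49/16)R3 → (1, 0, 0, 0, -14/129)
  clear (1,3): R1 −= (-59/16)R3 → (0, 1, 0, 0, -109/129)
  clear (2,3): R2 −= (-31/16)R3 → (0, 0, 1, 0, 28/129)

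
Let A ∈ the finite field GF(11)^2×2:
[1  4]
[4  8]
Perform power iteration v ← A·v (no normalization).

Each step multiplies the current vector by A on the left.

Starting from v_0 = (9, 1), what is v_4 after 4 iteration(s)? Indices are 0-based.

v_4 = (3, 8)

v_0 = (9, 1).
v_1 = A·v_0 = (2, 0).
v_2 = A·v_1 = (2, 8).
v_3 = A·v_2 = (1, 6).
v_4 = A·v_3 = (3, 8).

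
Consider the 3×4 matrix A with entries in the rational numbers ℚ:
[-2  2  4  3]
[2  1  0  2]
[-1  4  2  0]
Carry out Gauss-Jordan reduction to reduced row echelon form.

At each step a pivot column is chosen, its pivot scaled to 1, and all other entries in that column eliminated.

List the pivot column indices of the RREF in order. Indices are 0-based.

pivot(0,0)=-2: scale R0 → (1, -1, -2, -3/2)
  clear (1,0): R1 −= (2)R0 → (0, 3, 4, 5)
  clear (2,0): R2 −= (-1)R0 → (0, 3, 0, -3/2)
pivot(1,1)=3: scale R1 → (0, 1, 4/3, 5/3)
  clear (0,1): R0 −= (-1)R1 → (1, 0, -2/3, 1/6)
  clear (2,1): R2 −= (3)R1 → (0, 0, -4, -13/2)
pivot(2,2)=-4: scale R2 → (0, 0, 1, 13/8)
  clear (0,2): R0 −= (-2/3)R2 → (1, 0, 0, 5/4)
  clear (1,2): R1 −= (4/3)R2 → (0, 1, 0, -1/2)

pivot columns: 0, 1, 2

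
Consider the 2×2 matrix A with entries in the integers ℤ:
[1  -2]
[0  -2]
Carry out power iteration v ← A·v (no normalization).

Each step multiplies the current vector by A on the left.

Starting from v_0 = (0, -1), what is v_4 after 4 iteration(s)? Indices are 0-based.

v_4 = (-10, -16)

v_0 = (0, -1).
v_1 = A·v_0 = (2, 2).
v_2 = A·v_1 = (-2, -4).
v_3 = A·v_2 = (6, 8).
v_4 = A·v_3 = (-10, -16).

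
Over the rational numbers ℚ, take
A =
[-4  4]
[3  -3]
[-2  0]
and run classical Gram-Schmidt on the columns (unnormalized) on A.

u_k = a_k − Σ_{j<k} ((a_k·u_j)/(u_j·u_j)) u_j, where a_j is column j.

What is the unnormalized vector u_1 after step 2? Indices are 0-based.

u_1 = (16/29, -12/29, -50/29)

Step 1: u_0 = a_0 = (-4, 3, -2).
Step 2: u_1 = a_1 − (-25/29)·u_0 = (16/29, -12/29, -50/29).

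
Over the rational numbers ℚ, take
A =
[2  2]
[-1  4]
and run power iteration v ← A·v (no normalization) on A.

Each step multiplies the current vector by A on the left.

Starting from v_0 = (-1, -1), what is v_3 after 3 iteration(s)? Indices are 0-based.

v_3 = (-44, -18)

v_0 = (-1, -1).
v_1 = A·v_0 = (-4, -3).
v_2 = A·v_1 = (-14, -8).
v_3 = A·v_2 = (-44, -18).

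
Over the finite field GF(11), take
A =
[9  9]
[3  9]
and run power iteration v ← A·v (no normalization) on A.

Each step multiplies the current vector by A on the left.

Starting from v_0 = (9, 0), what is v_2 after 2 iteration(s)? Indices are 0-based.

v_2 = (4, 2)

v_0 = (9, 0).
v_1 = A·v_0 = (4, 5).
v_2 = A·v_1 = (4, 2).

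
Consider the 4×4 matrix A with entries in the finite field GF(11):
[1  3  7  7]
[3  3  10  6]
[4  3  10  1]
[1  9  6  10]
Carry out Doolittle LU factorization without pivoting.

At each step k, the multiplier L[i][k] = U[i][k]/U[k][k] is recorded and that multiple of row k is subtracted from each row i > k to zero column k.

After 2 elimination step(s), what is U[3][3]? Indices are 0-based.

U[3][3] = 10

[col 0] pivot 1
  R1 -= 3*R0 → (0, 5, 0, 7)  (L[1][0] := 3)
  R2 -= 4*R0 → (0, 2, 4, 6)  (L[2][0] := 4)
  R3 -= 1*R0 → (0, 6, 10, 3)  (L[3][0] := 1)
[col 1] pivot 5
  R2 -= 7*R1 → (0, 0, 4, 1)  (L[2][1] := 7)
  R3 -= 10*R1 → (0, 0, 10, 10)  (L[3][1] := 10)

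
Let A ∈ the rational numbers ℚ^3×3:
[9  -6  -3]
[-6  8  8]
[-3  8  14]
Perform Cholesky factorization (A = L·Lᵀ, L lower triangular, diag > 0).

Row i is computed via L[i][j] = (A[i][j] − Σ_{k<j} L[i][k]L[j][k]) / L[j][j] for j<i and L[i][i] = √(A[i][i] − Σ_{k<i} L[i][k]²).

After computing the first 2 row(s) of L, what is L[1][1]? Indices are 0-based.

Step 1: L[0][0] = √(9) = 3.
  L[1][0] = (-6) / L[0][0] = -2.
Step 2: L[1][1] = √(4) = 2.

L[1][1] = 2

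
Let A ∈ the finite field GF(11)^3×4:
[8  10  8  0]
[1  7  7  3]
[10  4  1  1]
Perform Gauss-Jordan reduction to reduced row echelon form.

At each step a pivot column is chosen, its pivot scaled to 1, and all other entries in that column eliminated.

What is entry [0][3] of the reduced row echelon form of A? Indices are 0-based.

[1] R0 /= 8  ⇒  (1, 4, 1, 0)
     R1 -= 1·R0  ⇒  (0, 3, 6, 3)
     R2 -= 10·R0  ⇒  (0, 8, 2, 1)
[2] R1 /= 3  ⇒  (0, 1, 2, 1)
     R0 -= 4·R1  ⇒  (1, 0, 4, 7)
     R2 -= 8·R1  ⇒  (0, 0, 8, 4)
[3] R2 /= 8  ⇒  (0, 0, 1, 6)
     R0 -= 4·R2  ⇒  (1, 0, 0, 5)
     R1 -= 2·R2  ⇒  (0, 1, 0, 0)

M[0][3] = 5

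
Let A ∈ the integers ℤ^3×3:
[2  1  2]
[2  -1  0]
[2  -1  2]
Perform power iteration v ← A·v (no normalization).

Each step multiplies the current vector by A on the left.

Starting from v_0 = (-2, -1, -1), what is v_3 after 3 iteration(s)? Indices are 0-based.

v_3 = (-107, -43, -85)

v_0 = (-2, -1, -1).
v_1 = A·v_0 = (-7, -3, -5).
v_2 = A·v_1 = (-27, -11, -21).
v_3 = A·v_2 = (-107, -43, -85).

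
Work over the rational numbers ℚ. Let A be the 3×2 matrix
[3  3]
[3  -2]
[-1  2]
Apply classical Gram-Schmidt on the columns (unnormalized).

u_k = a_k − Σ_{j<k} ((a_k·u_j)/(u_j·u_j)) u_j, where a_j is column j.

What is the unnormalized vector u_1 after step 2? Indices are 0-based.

u_1 = (54/19, -41/19, 39/19)

Step 1: u_0 = a_0 = (3, 3, -1).
Step 2: u_1 = a_1 − (1/19)·u_0 = (54/19, -41/19, 39/19).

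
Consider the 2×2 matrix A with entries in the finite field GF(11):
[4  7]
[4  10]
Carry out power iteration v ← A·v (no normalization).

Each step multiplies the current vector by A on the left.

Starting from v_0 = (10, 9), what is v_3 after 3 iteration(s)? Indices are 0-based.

v_3 = (2, 1)

v_0 = (10, 9).
v_1 = A·v_0 = (4, 9).
v_2 = A·v_1 = (2, 7).
v_3 = A·v_2 = (2, 1).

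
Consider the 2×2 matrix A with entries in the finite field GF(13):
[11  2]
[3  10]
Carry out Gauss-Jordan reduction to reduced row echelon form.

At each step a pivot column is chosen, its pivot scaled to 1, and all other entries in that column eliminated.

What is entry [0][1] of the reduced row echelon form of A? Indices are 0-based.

M[0][1] = 12

[1] R0 /= 11  ⇒  (1, 12)
     R1 -= 3·R0  ⇒  (0, 0)
column 1 empty below row 1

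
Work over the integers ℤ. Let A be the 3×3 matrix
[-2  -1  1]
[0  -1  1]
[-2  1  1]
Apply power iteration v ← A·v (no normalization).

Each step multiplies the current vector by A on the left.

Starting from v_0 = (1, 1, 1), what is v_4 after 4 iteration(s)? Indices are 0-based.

v_0 = (1, 1, 1).
v_1 = A·v_0 = (-2, 0, 0).
v_2 = A·v_1 = (4, 0, 4).
v_3 = A·v_2 = (-4, 4, -4).
v_4 = A·v_3 = (0, -8, 8).

v_4 = (0, -8, 8)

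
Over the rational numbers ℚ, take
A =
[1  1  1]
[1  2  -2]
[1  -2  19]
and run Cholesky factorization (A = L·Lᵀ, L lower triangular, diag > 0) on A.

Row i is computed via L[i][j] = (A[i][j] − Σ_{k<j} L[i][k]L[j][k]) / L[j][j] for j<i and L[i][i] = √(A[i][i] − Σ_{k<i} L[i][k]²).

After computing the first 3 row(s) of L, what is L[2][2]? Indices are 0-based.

L[2][2] = 3

Step 1: L[0][0] = √(1) = 1.
  L[1][0] = (1) / L[0][0] = 1.
Step 2: L[1][1] = √(1) = 1.
  L[2][0] = (1) / L[0][0] = 1.
  L[2][1] = (-3) / L[1][1] = -3.
Step 3: L[2][2] = √(9) = 3.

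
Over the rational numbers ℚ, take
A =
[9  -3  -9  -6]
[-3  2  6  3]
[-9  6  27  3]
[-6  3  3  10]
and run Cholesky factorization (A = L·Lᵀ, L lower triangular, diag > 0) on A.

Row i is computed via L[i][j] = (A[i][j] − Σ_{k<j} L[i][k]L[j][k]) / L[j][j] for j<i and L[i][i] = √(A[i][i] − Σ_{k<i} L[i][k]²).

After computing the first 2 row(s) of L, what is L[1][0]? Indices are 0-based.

L[1][0] = -1

Step 1: L[0][0] = √(9) = 3.
  L[1][0] = (-3) / L[0][0] = -1.
Step 2: L[1][1] = √(1) = 1.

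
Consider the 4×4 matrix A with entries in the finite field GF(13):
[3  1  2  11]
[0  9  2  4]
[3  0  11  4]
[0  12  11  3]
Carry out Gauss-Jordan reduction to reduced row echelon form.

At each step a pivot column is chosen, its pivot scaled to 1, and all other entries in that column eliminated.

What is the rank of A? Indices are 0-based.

rank = 4

pivot(0,0)=3: scale R0 → (1, 9, 5, 8)
  clear (2,0): R2 −= (3)R0 → (0, 12, 9, 6)
pivot(1,1)=9: scale R1 → (0, 1, 6, 12)
  clear (0,1): R0 −= (9)R1 → (1, 0, 3, 4)
  clear (2,1): R2 −= (12)R1 → (0, 0, 2, 5)
  clear (3,1): R3 −= (12)R1 → (0, 0, 4, 2)
pivot(2,2)=2: scale R2 → (0, 0, 1, 9)
  clear (0,2): R0 −= (3)R2 → (1, 0, 0, 3)
  clear (1,2): R1 −= (6)R2 → (0, 1, 0, 10)
  clear (3,2): R3 −= (4)R2 → (0, 0, 0, 5)
pivot(3,3)=5: scale R3 → (0, 0, 0, 1)
  clear (0,3): R0 −= (3)R3 → (1, 0, 0, 0)
  clear (1,3): R1 −= (10)R3 → (0, 1, 0, 0)
  clear (2,3): R2 −= (9)R3 → (0, 0, 1, 0)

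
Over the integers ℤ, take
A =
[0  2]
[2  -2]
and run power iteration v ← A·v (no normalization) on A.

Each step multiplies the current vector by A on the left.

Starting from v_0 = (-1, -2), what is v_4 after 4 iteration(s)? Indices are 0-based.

v_0 = (-1, -2).
v_1 = A·v_0 = (-4, 2).
v_2 = A·v_1 = (4, -12).
v_3 = A·v_2 = (-24, 32).
v_4 = A·v_3 = (64, -112).

v_4 = (64, -112)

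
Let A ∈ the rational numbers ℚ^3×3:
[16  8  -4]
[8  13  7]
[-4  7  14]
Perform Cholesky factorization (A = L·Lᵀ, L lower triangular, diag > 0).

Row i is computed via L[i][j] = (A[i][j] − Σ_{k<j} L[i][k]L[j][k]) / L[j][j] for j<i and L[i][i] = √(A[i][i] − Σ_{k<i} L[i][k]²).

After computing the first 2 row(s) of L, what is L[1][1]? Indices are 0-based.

L[1][1] = 3

Step 1: L[0][0] = √(16) = 4.
  L[1][0] = (8) / L[0][0] = 2.
Step 2: L[1][1] = √(9) = 3.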